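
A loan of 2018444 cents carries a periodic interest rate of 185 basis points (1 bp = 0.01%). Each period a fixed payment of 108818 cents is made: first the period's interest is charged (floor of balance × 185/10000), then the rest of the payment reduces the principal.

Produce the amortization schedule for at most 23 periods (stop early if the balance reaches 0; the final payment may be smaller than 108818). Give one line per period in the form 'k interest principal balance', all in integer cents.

1. interest=⌊2018444·185/10000⌋=37341; principal=108818-37341=71477; balance=2018444-71477=1946967
2. interest=⌊1946967·185/10000⌋=36018; principal=108818-36018=72800; balance=1946967-72800=1874167
3. interest=⌊1874167·185/10000⌋=34672; principal=108818-34672=74146; balance=1874167-74146=1800021
4. interest=⌊1800021·185/10000⌋=33300; principal=108818-33300=75518; balance=1800021-75518=1724503
5. interest=⌊1724503·185/10000⌋=31903; principal=108818-31903=76915; balance=1724503-76915=1647588
6. interest=⌊1647588·185/10000⌋=30480; principal=108818-30480=78338; balance=1647588-78338=1569250
7. interest=⌊1569250·185/10000⌋=29031; principal=108818-29031=79787; balance=1569250-79787=1489463
8. interest=⌊1489463·185/10000⌋=27555; principal=108818-27555=81263; balance=1489463-81263=1408200
9. interest=⌊1408200·185/10000⌋=26051; principal=108818-26051=82767; balance=1408200-82767=1325433
10. interest=⌊1325433·185/10000⌋=24520; principal=108818-24520=84298; balance=1325433-84298=1241135
11. interest=⌊1241135·185/10000⌋=22960; principal=108818-22960=85858; balance=1241135-85858=1155277
12. interest=⌊1155277·185/10000⌋=21372; principal=108818-21372=87446; balance=1155277-87446=1067831
13. interest=⌊1067831·185/10000⌋=19754; principal=108818-19754=89064; balance=1067831-89064=978767
14. interest=⌊978767·185/10000⌋=18107; principal=108818-18107=90711; balance=978767-90711=888056
15. interest=⌊888056·185/10000⌋=16429; principal=108818-16429=92389; balance=888056-92389=795667
16. interest=⌊795667·185/10000⌋=14719; principal=108818-14719=94099; balance=795667-94099=701568
17. interest=⌊701568·185/10000⌋=12979; principal=108818-12979=95839; balance=701568-95839=605729
18. interest=⌊605729·185/10000⌋=11205; principal=108818-11205=97613; balance=605729-97613=508116
19. interest=⌊508116·185/10000⌋=9400; principal=108818-9400=99418; balance=508116-99418=408698
20. interest=⌊408698·185/10000⌋=7560; principal=108818-7560=101258; balance=408698-101258=307440
21. interest=⌊307440·185/10000⌋=5687; principal=108818-5687=103131; balance=307440-103131=204309
22. interest=⌊204309·185/10000⌋=3779; principal=108818-3779=105039; balance=204309-105039=99270
23. interest=⌊99270·185/10000⌋=1836; principal=min(108818-1836,99270)=99270; balance=99270-99270=0

1 37341 71477 1946967
2 36018 72800 1874167
3 34672 74146 1800021
4 33300 75518 1724503
5 31903 76915 1647588
6 30480 78338 1569250
7 29031 79787 1489463
8 27555 81263 1408200
9 26051 82767 1325433
10 24520 84298 1241135
11 22960 85858 1155277
12 21372 87446 1067831
13 19754 89064 978767
14 18107 90711 888056
15 16429 92389 795667
16 14719 94099 701568
17 12979 95839 605729
18 11205 97613 508116
19 9400 99418 408698
20 7560 101258 307440
21 5687 103131 204309
22 3779 105039 99270
23 1836 99270 0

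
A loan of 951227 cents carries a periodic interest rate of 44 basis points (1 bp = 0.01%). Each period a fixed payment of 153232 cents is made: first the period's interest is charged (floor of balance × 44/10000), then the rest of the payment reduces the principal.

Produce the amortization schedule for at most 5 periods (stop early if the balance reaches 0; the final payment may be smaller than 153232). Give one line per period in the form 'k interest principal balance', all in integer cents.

1. interest=⌊951227·44/10000⌋=4185; principal=153232-4185=149047; balance=951227-149047=802180
2. interest=⌊802180·44/10000⌋=3529; principal=153232-3529=149703; balance=802180-149703=652477
3. interest=⌊652477·44/10000⌋=2870; principal=153232-2870=150362; balance=652477-150362=502115
4. interest=⌊502115·44/10000⌋=2209; principal=153232-2209=151023; balance=502115-151023=351092
5. interest=⌊351092·44/10000⌋=1544; principal=153232-1544=151688; balance=351092-151688=199404

1 4185 149047 802180
2 3529 149703 652477
3 2870 150362 502115
4 2209 151023 351092
5 1544 151688 199404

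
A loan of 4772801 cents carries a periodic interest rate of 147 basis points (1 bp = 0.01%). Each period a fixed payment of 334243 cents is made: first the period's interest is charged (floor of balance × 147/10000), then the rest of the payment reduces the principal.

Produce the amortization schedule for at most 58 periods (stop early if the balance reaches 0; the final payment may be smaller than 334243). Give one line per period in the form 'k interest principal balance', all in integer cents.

1. interest=⌊4772801·147/10000⌋=70160; principal=334243-70160=264083; balance=4772801-264083=4508718
2. interest=⌊4508718·147/10000⌋=66278; principal=334243-66278=267965; balance=4508718-267965=4240753
3. interest=⌊4240753·147/10000⌋=62339; principal=334243-62339=271904; balance=4240753-271904=3968849
4. interest=⌊3968849·147/10000⌋=58342; principal=334243-58342=275901; balance=3968849-275901=3692948
5. interest=⌊3692948·147/10000⌋=54286; principal=334243-54286=279957; balance=3692948-279957=3412991
6. interest=⌊3412991·147/10000⌋=50170; principal=334243-50170=284073; balance=3412991-284073=3128918
7. interest=⌊3128918·147/10000⌋=45995; principal=334243-45995=288248; balance=3128918-288248=2840670
8. interest=⌊2840670·147/10000⌋=41757; principal=334243-41757=292486; balance=2840670-292486=2548184
9. interest=⌊2548184·147/10000⌋=37458; principal=334243-37458=296785; balance=2548184-296785=2251399
10. interest=⌊2251399·147/10000⌋=33095; principal=334243-33095=301148; balance=2251399-301148=1950251
11. interest=⌊1950251·147/10000⌋=28668; principal=334243-28668=305575; balance=1950251-305575=1644676
12. interest=⌊1644676·147/10000⌋=24176; principal=334243-24176=310067; balance=1644676-310067=1334609
13. interest=⌊1334609·147/10000⌋=19618; principal=334243-19618=314625; balance=1334609-314625=1019984
14. interest=⌊1019984·147/10000⌋=14993; principal=334243-14993=319250; balance=1019984-319250=700734
15. interest=⌊700734·147/10000⌋=10300; principal=334243-10300=323943; balance=700734-323943=376791
16. interest=⌊376791·147/10000⌋=5538; principal=334243-5538=328705; balance=376791-328705=48086
17. interest=⌊48086·147/10000⌋=706; principal=min(334243-706,48086)=48086; balance=48086-48086=0

1 70160 264083 4508718
2 66278 267965 4240753
3 62339 271904 3968849
4 58342 275901 3692948
5 54286 279957 3412991
6 50170 284073 3128918
7 45995 288248 2840670
8 41757 292486 2548184
9 37458 296785 2251399
10 33095 301148 1950251
11 28668 305575 1644676
12 24176 310067 1334609
13 19618 314625 1019984
14 14993 319250 700734
15 10300 323943 376791
16 5538 328705 48086
17 706 48086 0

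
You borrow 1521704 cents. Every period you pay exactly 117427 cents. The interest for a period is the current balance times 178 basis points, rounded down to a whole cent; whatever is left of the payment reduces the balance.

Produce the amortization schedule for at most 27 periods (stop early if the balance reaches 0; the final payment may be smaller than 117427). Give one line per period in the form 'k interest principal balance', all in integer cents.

1. interest=⌊1521704·178/10000⌋=27086; principal=117427-27086=90341; balance=1521704-90341=1431363
2. interest=⌊1431363·178/10000⌋=25478; principal=117427-25478=91949; balance=1431363-91949=1339414
3. interest=⌊1339414·178/10000⌋=23841; principal=117427-23841=93586; balance=1339414-93586=1245828
4. interest=⌊1245828·178/10000⌋=22175; principal=117427-22175=95252; balance=1245828-95252=1150576
5. interest=⌊1150576·178/10000⌋=20480; principal=117427-20480=96947; balance=1150576-96947=1053629
6. interest=⌊1053629·178/10000⌋=18754; principal=117427-18754=98673; balance=1053629-98673=954956
7. interest=⌊954956·178/10000⌋=16998; principal=117427-16998=100429; balance=954956-100429=854527
8. interest=⌊854527·178/10000⌋=15210; principal=117427-15210=102217; balance=854527-102217=752310
9. interest=⌊752310·178/10000⌋=13391; principal=117427-13391=104036; balance=752310-104036=648274
10. interest=⌊648274·178/10000⌋=11539; principal=117427-11539=105888; balance=648274-105888=542386
11. interest=⌊542386·178/10000⌋=9654; principal=117427-9654=107773; balance=542386-107773=434613
12. interest=⌊434613·178/10000⌋=7736; principal=117427-7736=109691; balance=434613-109691=324922
13. interest=⌊324922·178/10000⌋=5783; principal=117427-5783=111644; balance=324922-111644=213278
14. interest=⌊213278·178/10000⌋=3796; principal=117427-3796=113631; balance=213278-113631=99647
15. interest=⌊99647·178/10000⌋=1773; principal=min(117427-1773,99647)=99647; balance=99647-99647=0

1 27086 90341 1431363
2 25478 91949 1339414
3 23841 93586 1245828
4 22175 95252 1150576
5 20480 96947 1053629
6 18754 98673 954956
7 16998 100429 854527
8 15210 102217 752310
9 13391 104036 648274
10 11539 105888 542386
11 9654 107773 434613
12 7736 109691 324922
13 5783 111644 213278
14 3796 113631 99647
15 1773 99647 0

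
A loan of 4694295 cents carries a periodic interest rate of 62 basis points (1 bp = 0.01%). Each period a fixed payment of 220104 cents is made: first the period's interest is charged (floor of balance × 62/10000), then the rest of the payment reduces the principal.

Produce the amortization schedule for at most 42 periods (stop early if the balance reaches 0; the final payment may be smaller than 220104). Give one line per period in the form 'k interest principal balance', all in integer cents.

1 29104 191000 4503295
2 27920 192184 4311111
3 26728 193376 4117735
4 25529 194575 3923160
5 24323 195781 3727379
6 23109 196995 3530384
7 21888 198216 3332168
8 20659 199445 3132723
9 19422 200682 2932041
10 18178 201926 2730115
11 16926 203178 2526937
12 15667 204437 2322500
13 14399 205705 2116795
14 13124 206980 1909815
15 11840 208264 1701551
16 10549 209555 1491996
17 9250 210854 1281142
18 7943 212161 1068981
19 6627 213477 855504
20 5304 214800 640704
21 3972 216132 424572
22 2632 217472 207100
23 1284 207100 0

1. interest=⌊4694295·62/10000⌋=29104; principal=220104-29104=191000; balance=4694295-191000=4503295
2. interest=⌊4503295·62/10000⌋=27920; principal=220104-27920=192184; balance=4503295-192184=4311111
3. interest=⌊4311111·62/10000⌋=26728; principal=220104-26728=193376; balance=4311111-193376=4117735
4. interest=⌊4117735·62/10000⌋=25529; principal=220104-25529=194575; balance=4117735-194575=3923160
5. interest=⌊3923160·62/10000⌋=24323; principal=220104-24323=195781; balance=3923160-195781=3727379
6. interest=⌊3727379·62/10000⌋=23109; principal=220104-23109=196995; balance=3727379-196995=3530384
7. interest=⌊3530384·62/10000⌋=21888; principal=220104-21888=198216; balance=3530384-198216=3332168
8. interest=⌊3332168·62/10000⌋=20659; principal=220104-20659=199445; balance=3332168-199445=3132723
9. interest=⌊3132723·62/10000⌋=19422; principal=220104-19422=200682; balance=3132723-200682=2932041
10. interest=⌊2932041·62/10000⌋=18178; principal=220104-18178=201926; balance=2932041-201926=2730115
11. interest=⌊2730115·62/10000⌋=16926; principal=220104-16926=203178; balance=2730115-203178=2526937
12. interest=⌊2526937·62/10000⌋=15667; principal=220104-15667=204437; balance=2526937-204437=2322500
13. interest=⌊2322500·62/10000⌋=14399; principal=220104-14399=205705; balance=2322500-205705=2116795
14. interest=⌊2116795·62/10000⌋=13124; principal=220104-13124=206980; balance=2116795-206980=1909815
15. interest=⌊1909815·62/10000⌋=11840; principal=220104-11840=208264; balance=1909815-208264=1701551
16. interest=⌊1701551·62/10000⌋=10549; principal=220104-10549=209555; balance=1701551-209555=1491996
17. interest=⌊1491996·62/10000⌋=9250; principal=220104-9250=210854; balance=1491996-210854=1281142
18. interest=⌊1281142·62/10000⌋=7943; principal=220104-7943=212161; balance=1281142-212161=1068981
19. interest=⌊1068981·62/10000⌋=6627; principal=220104-6627=213477; balance=1068981-213477=855504
20. interest=⌊855504·62/10000⌋=5304; principal=220104-5304=214800; balance=855504-214800=640704
21. interest=⌊640704·62/10000⌋=3972; principal=220104-3972=216132; balance=640704-216132=424572
22. interest=⌊424572·62/10000⌋=2632; principal=220104-2632=217472; balance=424572-217472=207100
23. interest=⌊207100·62/10000⌋=1284; principal=min(220104-1284,207100)=207100; balance=207100-207100=0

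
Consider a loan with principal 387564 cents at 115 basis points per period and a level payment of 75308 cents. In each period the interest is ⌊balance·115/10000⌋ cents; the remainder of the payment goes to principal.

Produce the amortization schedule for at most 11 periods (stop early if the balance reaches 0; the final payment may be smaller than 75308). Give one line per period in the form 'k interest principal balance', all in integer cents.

1. interest=⌊387564·115/10000⌋=4456; principal=75308-4456=70852; balance=387564-70852=316712
2. interest=⌊316712·115/10000⌋=3642; principal=75308-3642=71666; balance=316712-71666=245046
3. interest=⌊245046·115/10000⌋=2818; principal=75308-2818=72490; balance=245046-72490=172556
4. interest=⌊172556·115/10000⌋=1984; principal=75308-1984=73324; balance=172556-73324=99232
5. interest=⌊99232·115/10000⌋=1141; principal=75308-1141=74167; balance=99232-74167=25065
6. interest=⌊25065·115/10000⌋=288; principal=min(75308-288,25065)=25065; balance=25065-25065=0

1 4456 70852 316712
2 3642 71666 245046
3 2818 72490 172556
4 1984 73324 99232
5 1141 74167 25065
6 288 25065 0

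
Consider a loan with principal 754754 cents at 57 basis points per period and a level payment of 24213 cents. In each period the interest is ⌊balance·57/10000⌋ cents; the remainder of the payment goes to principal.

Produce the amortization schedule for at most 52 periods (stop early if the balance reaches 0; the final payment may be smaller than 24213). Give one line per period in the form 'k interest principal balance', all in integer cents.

1. interest=⌊754754·57/10000⌋=4302; principal=24213-4302=19911; balance=754754-19911=734843
2. interest=⌊734843·57/10000⌋=4188; principal=24213-4188=20025; balance=734843-20025=714818
3. interest=⌊714818·57/10000⌋=4074; principal=24213-4074=20139; balance=714818-20139=694679
4. interest=⌊694679·57/10000⌋=3959; principal=24213-3959=20254; balance=694679-20254=674425
5. interest=⌊674425·57/10000⌋=3844; principal=24213-3844=20369; balance=674425-20369=654056
6. interest=⌊654056·57/10000⌋=3728; principal=24213-3728=20485; balance=654056-20485=633571
7. interest=⌊633571·57/10000⌋=3611; principal=24213-3611=20602; balance=633571-20602=612969
8. interest=⌊612969·57/10000⌋=3493; principal=24213-3493=20720; balance=612969-20720=592249
9. interest=⌊592249·57/10000⌋=3375; principal=24213-3375=20838; balance=592249-20838=571411
10. interest=⌊571411·57/10000⌋=3257; principal=24213-3257=20956; balance=571411-20956=550455
11. interest=⌊550455·57/10000⌋=3137; principal=24213-3137=21076; balance=550455-21076=529379
12. interest=⌊529379·57/10000⌋=3017; principal=24213-3017=21196; balance=529379-21196=508183
13. interest=⌊508183·57/10000⌋=2896; principal=24213-2896=21317; balance=508183-21317=486866
14. interest=⌊486866·57/10000⌋=2775; principal=24213-2775=21438; balance=486866-21438=465428
15. interest=⌊465428·57/10000⌋=2652; principal=24213-2652=21561; balance=465428-21561=443867
16. interest=⌊443867·57/10000⌋=2530; principal=24213-2530=21683; balance=443867-21683=422184
17. interest=⌊422184·57/10000⌋=2406; principal=24213-2406=21807; balance=422184-21807=400377
18. interest=⌊400377·57/10000⌋=2282; principal=24213-2282=21931; balance=400377-21931=378446
19. interest=⌊378446·57/10000⌋=2157; principal=24213-2157=22056; balance=378446-22056=356390
20. interest=⌊356390·57/10000⌋=2031; principal=24213-2031=22182; balance=356390-22182=334208
21. interest=⌊334208·57/10000⌋=1904; principal=24213-1904=22309; balance=334208-22309=311899
22. interest=⌊311899·57/10000⌋=1777; principal=24213-1777=22436; balance=311899-22436=289463
23. interest=⌊289463·57/10000⌋=1649; principal=24213-1649=22564; balance=289463-22564=266899
24. interest=⌊266899·57/10000⌋=1521; principal=24213-1521=22692; balance=266899-22692=244207
25. interest=⌊244207·57/10000⌋=1391; principal=24213-1391=22822; balance=244207-22822=221385
26. interest=⌊221385·57/10000⌋=1261; principal=24213-1261=22952; balance=221385-22952=198433
27. interest=⌊198433·57/10000⌋=1131; principal=24213-1131=23082; balance=198433-23082=175351
28. interest=⌊175351·57/10000⌋=999; principal=24213-999=23214; balance=175351-23214=152137
29. interest=⌊152137·57/10000⌋=867; principal=24213-867=23346; balance=152137-23346=128791
30. interest=⌊128791·57/10000⌋=734; principal=24213-734=23479; balance=128791-23479=105312
31. interest=⌊105312·57/10000⌋=600; principal=24213-600=23613; balance=105312-23613=81699
32. interest=⌊81699·57/10000⌋=465; principal=24213-465=23748; balance=81699-23748=57951
33. interest=⌊57951·57/10000⌋=330; principal=24213-330=23883; balance=57951-23883=34068
34. interest=⌊34068·57/10000⌋=194; principal=24213-194=24019; balance=34068-24019=10049
35. interest=⌊10049·57/10000⌋=57; principal=min(24213-57,10049)=10049; balance=10049-10049=0

1 4302 19911 734843
2 4188 20025 714818
3 4074 20139 694679
4 3959 20254 674425
5 3844 20369 654056
6 3728 20485 633571
7 3611 20602 612969
8 3493 20720 592249
9 3375 20838 571411
10 3257 20956 550455
11 3137 21076 529379
12 3017 21196 508183
13 2896 21317 486866
14 2775 21438 465428
15 2652 21561 443867
16 2530 21683 422184
17 2406 21807 400377
18 2282 21931 378446
19 2157 22056 356390
20 2031 22182 334208
21 1904 22309 311899
22 1777 22436 289463
23 1649 22564 266899
24 1521 22692 244207
25 1391 22822 221385
26 1261 22952 198433
27 1131 23082 175351
28 999 23214 152137
29 867 23346 128791
30 734 23479 105312
31 600 23613 81699
32 465 23748 57951
33 330 23883 34068
34 194 24019 10049
35 57 10049 0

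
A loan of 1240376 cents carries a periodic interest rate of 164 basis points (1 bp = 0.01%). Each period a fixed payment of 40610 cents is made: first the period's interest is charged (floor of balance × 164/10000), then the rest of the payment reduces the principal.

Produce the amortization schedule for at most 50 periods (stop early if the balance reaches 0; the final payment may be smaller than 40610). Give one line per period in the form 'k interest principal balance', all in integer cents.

1. interest=⌊1240376·164/10000⌋=20342; principal=40610-20342=20268; balance=1240376-20268=1220108
2. interest=⌊1220108·164/10000⌋=20009; principal=40610-20009=20601; balance=1220108-20601=1199507
3. interest=⌊1199507·164/10000⌋=19671; principal=40610-19671=20939; balance=1199507-20939=1178568
4. interest=⌊1178568·164/10000⌋=19328; principal=40610-19328=21282; balance=1178568-21282=1157286
5. interest=⌊1157286·164/10000⌋=18979; principal=40610-18979=21631; balance=1157286-21631=1135655
6. interest=⌊1135655·164/10000⌋=18624; principal=40610-18624=21986; balance=1135655-21986=1113669
7. interest=⌊1113669·164/10000⌋=18264; principal=40610-18264=22346; balance=1113669-22346=1091323
8. interest=⌊1091323·164/10000⌋=17897; principal=40610-17897=22713; balance=1091323-22713=1068610
9. interest=⌊1068610·164/10000⌋=17525; principal=40610-17525=23085; balance=1068610-23085=1045525
10. interest=⌊1045525·164/10000⌋=17146; principal=40610-17146=23464; balance=1045525-23464=1022061
11. interest=⌊1022061·164/10000⌋=16761; principal=40610-16761=23849; balance=1022061-23849=998212
12. interest=⌊998212·164/10000⌋=16370; principal=40610-16370=24240; balance=998212-24240=973972
13. interest=⌊973972·164/10000⌋=15973; principal=40610-15973=24637; balance=973972-24637=949335
14. interest=⌊949335·164/10000⌋=15569; principal=40610-15569=25041; balance=949335-25041=924294
15. interest=⌊924294·164/10000⌋=15158; principal=40610-15158=25452; balance=924294-25452=898842
16. interest=⌊898842·164/10000⌋=14741; principal=40610-14741=25869; balance=898842-25869=872973
17. interest=⌊872973·164/10000⌋=14316; principal=40610-14316=26294; balance=872973-26294=846679
18. interest=⌊846679·164/10000⌋=13885; principal=40610-13885=26725; balance=846679-26725=819954
19. interest=⌊819954·164/10000⌋=13447; principal=40610-13447=27163; balance=819954-27163=792791
20. interest=⌊792791·164/10000⌋=13001; principal=40610-13001=27609; balance=792791-27609=765182
21. interest=⌊765182·164/10000⌋=12548; principal=40610-12548=28062; balance=765182-28062=737120
22. interest=⌊737120·164/10000⌋=12088; principal=40610-12088=28522; balance=737120-28522=708598
23. interest=⌊708598·164/10000⌋=11621; principal=40610-11621=28989; balance=708598-28989=679609
24. interest=⌊679609·164/10000⌋=11145; principal=40610-11145=29465; balance=679609-29465=650144
25. interest=⌊650144·164/10000⌋=10662; principal=40610-10662=29948; balance=650144-29948=620196
26. interest=⌊620196·164/10000⌋=10171; principal=40610-10171=30439; balance=620196-30439=589757
27. interest=⌊589757·164/10000⌋=9672; principal=40610-9672=30938; balance=589757-30938=558819
28. interest=⌊558819·164/10000⌋=9164; principal=40610-9164=31446; balance=558819-31446=527373
29. interest=⌊527373·164/10000⌋=8648; principal=40610-8648=31962; balance=527373-31962=495411
30. interest=⌊495411·164/10000⌋=8124; principal=40610-8124=32486; balance=495411-32486=462925
31. interest=⌊462925·164/10000⌋=7591; principal=40610-7591=33019; balance=462925-33019=429906
32. interest=⌊429906·164/10000⌋=7050; principal=40610-7050=33560; balance=429906-33560=396346
33. interest=⌊396346·164/10000⌋=6500; principal=40610-6500=34110; balance=396346-34110=362236
34. interest=⌊362236·164/10000⌋=5940; principal=40610-5940=34670; balance=362236-34670=327566
35. interest=⌊327566·164/10000⌋=5372; principal=40610-5372=35238; balance=327566-35238=292328
36. interest=⌊292328·164/10000⌋=4794; principal=40610-4794=35816; balance=292328-35816=256512
37. interest=⌊256512·164/10000⌋=4206; principal=40610-4206=36404; balance=256512-36404=220108
38. interest=⌊220108·164/10000⌋=3609; principal=40610-3609=37001; balance=220108-37001=183107
39. interest=⌊183107·164/10000⌋=3002; principal=40610-3002=37608; balance=183107-37608=145499
40. interest=⌊145499·164/10000⌋=2386; principal=40610-2386=38224; balance=145499-38224=107275
41. interest=⌊107275·164/10000⌋=1759; principal=40610-1759=38851; balance=107275-38851=68424
42. interest=⌊68424·164/10000⌋=1122; principal=40610-1122=39488; balance=68424-39488=28936
43. interest=⌊28936·164/10000⌋=474; principal=min(40610-474,28936)=28936; balance=28936-28936=0

1 20342 20268 1220108
2 20009 20601 1199507
3 19671 20939 1178568
4 19328 21282 1157286
5 18979 21631 1135655
6 18624 21986 1113669
7 18264 22346 1091323
8 17897 22713 1068610
9 17525 23085 1045525
10 17146 23464 1022061
11 16761 23849 998212
12 16370 24240 973972
13 15973 24637 949335
14 15569 25041 924294
15 15158 25452 898842
16 14741 25869 872973
17 14316 26294 846679
18 13885 26725 819954
19 13447 27163 792791
20 13001 27609 765182
21 12548 28062 737120
22 12088 28522 708598
23 11621 28989 679609
24 11145 29465 650144
25 10662 29948 620196
26 10171 30439 589757
27 9672 30938 558819
28 9164 31446 527373
29 8648 31962 495411
30 8124 32486 462925
31 7591 33019 429906
32 7050 33560 396346
33 6500 34110 362236
34 5940 34670 327566
35 5372 35238 292328
36 4794 35816 256512
37 4206 36404 220108
38 3609 37001 183107
39 3002 37608 145499
40 2386 38224 107275
41 1759 38851 68424
42 1122 39488 28936
43 474 28936 0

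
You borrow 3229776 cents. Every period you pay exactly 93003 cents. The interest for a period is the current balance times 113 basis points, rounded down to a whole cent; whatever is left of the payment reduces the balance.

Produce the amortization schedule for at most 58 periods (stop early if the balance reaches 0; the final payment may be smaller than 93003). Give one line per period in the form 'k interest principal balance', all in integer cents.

1 36496 56507 3173269
2 35857 57146 3116123
3 35212 57791 3058332
4 34559 58444 2999888
5 33898 59105 2940783
6 33230 59773 2881010
7 32555 60448 2820562
8 31872 61131 2759431
9 31181 61822 2697609
10 30482 62521 2635088
11 29776 63227 2571861
12 29062 63941 2507920
13 28339 64664 2443256
14 27608 65395 2377861
15 26869 66134 2311727
16 26122 66881 2244846
17 25366 67637 2177209
18 24602 68401 2108808
19 23829 69174 2039634
20 23047 69956 1969678
21 22257 70746 1898932
22 21457 71546 1827386
23 20649 72354 1755032
24 19831 73172 1681860
25 19005 73998 1607862
26 18168 74835 1533027
27 17323 75680 1457347
28 16468 76535 1380812
29 15603 77400 1303412
30 14728 78275 1225137
31 13844 79159 1145978
32 12949 80054 1065924
33 12044 80959 984965
34 11130 81873 903092
35 10204 82799 820293
36 9269 83734 736559
37 8323 84680 651879
38 7366 85637 566242
39 6398 86605 479637
40 5419 87584 392053
41 4430 88573 303480
42 3429 89574 213906
43 2417 90586 123320
44 1393 91610 31710
45 358 31710 0

1. interest=⌊3229776·113/10000⌋=36496; principal=93003-36496=56507; balance=3229776-56507=3173269
2. interest=⌊3173269·113/10000⌋=35857; principal=93003-35857=57146; balance=3173269-57146=3116123
3. interest=⌊3116123·113/10000⌋=35212; principal=93003-35212=57791; balance=3116123-57791=3058332
4. interest=⌊3058332·113/10000⌋=34559; principal=93003-34559=58444; balance=3058332-58444=2999888
5. interest=⌊2999888·113/10000⌋=33898; principal=93003-33898=59105; balance=2999888-59105=2940783
6. interest=⌊2940783·113/10000⌋=33230; principal=93003-33230=59773; balance=2940783-59773=2881010
7. interest=⌊2881010·113/10000⌋=32555; principal=93003-32555=60448; balance=2881010-60448=2820562
8. interest=⌊2820562·113/10000⌋=31872; principal=93003-31872=61131; balance=2820562-61131=2759431
9. interest=⌊2759431·113/10000⌋=31181; principal=93003-31181=61822; balance=2759431-61822=2697609
10. interest=⌊2697609·113/10000⌋=30482; principal=93003-30482=62521; balance=2697609-62521=2635088
11. interest=⌊2635088·113/10000⌋=29776; principal=93003-29776=63227; balance=2635088-63227=2571861
12. interest=⌊2571861·113/10000⌋=29062; principal=93003-29062=63941; balance=2571861-63941=2507920
13. interest=⌊2507920·113/10000⌋=28339; principal=93003-28339=64664; balance=2507920-64664=2443256
14. interest=⌊2443256·113/10000⌋=27608; principal=93003-27608=65395; balance=2443256-65395=2377861
15. interest=⌊2377861·113/10000⌋=26869; principal=93003-26869=66134; balance=2377861-66134=2311727
16. interest=⌊2311727·113/10000⌋=26122; principal=93003-26122=66881; balance=2311727-66881=2244846
17. interest=⌊2244846·113/10000⌋=25366; principal=93003-25366=67637; balance=2244846-67637=2177209
18. interest=⌊2177209·113/10000⌋=24602; principal=93003-24602=68401; balance=2177209-68401=2108808
19. interest=⌊2108808·113/10000⌋=23829; principal=93003-23829=69174; balance=2108808-69174=2039634
20. interest=⌊2039634·113/10000⌋=23047; principal=93003-23047=69956; balance=2039634-69956=1969678
21. interest=⌊1969678·113/10000⌋=22257; principal=93003-22257=70746; balance=1969678-70746=1898932
22. interest=⌊1898932·113/10000⌋=21457; principal=93003-21457=71546; balance=1898932-71546=1827386
23. interest=⌊1827386·113/10000⌋=20649; principal=93003-20649=72354; balance=1827386-72354=1755032
24. interest=⌊1755032·113/10000⌋=19831; principal=93003-19831=73172; balance=1755032-73172=1681860
25. interest=⌊1681860·113/10000⌋=19005; principal=93003-19005=73998; balance=1681860-73998=1607862
26. interest=⌊1607862·113/10000⌋=18168; principal=93003-18168=74835; balance=1607862-74835=1533027
27. interest=⌊1533027·113/10000⌋=17323; principal=93003-17323=75680; balance=1533027-75680=1457347
28. interest=⌊1457347·113/10000⌋=16468; principal=93003-16468=76535; balance=1457347-76535=1380812
29. interest=⌊1380812·113/10000⌋=15603; principal=93003-15603=77400; balance=1380812-77400=1303412
30. interest=⌊1303412·113/10000⌋=14728; principal=93003-14728=78275; balance=1303412-78275=1225137
31. interest=⌊1225137·113/10000⌋=13844; principal=93003-13844=79159; balance=1225137-79159=1145978
32. interest=⌊1145978·113/10000⌋=12949; principal=93003-12949=80054; balance=1145978-80054=1065924
33. interest=⌊1065924·113/10000⌋=12044; principal=93003-12044=80959; balance=1065924-80959=984965
34. interest=⌊984965·113/10000⌋=11130; principal=93003-11130=81873; balance=984965-81873=903092
35. interest=⌊903092·113/10000⌋=10204; principal=93003-10204=82799; balance=903092-82799=820293
36. interest=⌊820293·113/10000⌋=9269; principal=93003-9269=83734; balance=820293-83734=736559
37. interest=⌊736559·113/10000⌋=8323; principal=93003-8323=84680; balance=736559-84680=651879
38. interest=⌊651879·113/10000⌋=7366; principal=93003-7366=85637; balance=651879-85637=566242
39. interest=⌊566242·113/10000⌋=6398; principal=93003-6398=86605; balance=566242-86605=479637
40. interest=⌊479637·113/10000⌋=5419; principal=93003-5419=87584; balance=479637-87584=392053
41. interest=⌊392053·113/10000⌋=4430; principal=93003-4430=88573; balance=392053-88573=303480
42. interest=⌊303480·113/10000⌋=3429; principal=93003-3429=89574; balance=303480-89574=213906
43. interest=⌊213906·113/10000⌋=2417; principal=93003-2417=90586; balance=213906-90586=123320
44. interest=⌊123320·113/10000⌋=1393; principal=93003-1393=91610; balance=123320-91610=31710
45. interest=⌊31710·113/10000⌋=358; principal=min(93003-358,31710)=31710; balance=31710-31710=0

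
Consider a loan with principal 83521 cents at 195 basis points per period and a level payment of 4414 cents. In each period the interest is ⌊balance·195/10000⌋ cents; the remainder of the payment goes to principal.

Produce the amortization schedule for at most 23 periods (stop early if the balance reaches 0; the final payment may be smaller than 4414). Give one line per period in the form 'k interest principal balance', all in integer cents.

1 1628 2786 80735
2 1574 2840 77895
3 1518 2896 74999
4 1462 2952 72047
5 1404 3010 69037
6 1346 3068 65969
7 1286 3128 62841
8 1225 3189 59652
9 1163 3251 56401
10 1099 3315 53086
11 1035 3379 49707
12 969 3445 46262
13 902 3512 42750
14 833 3581 39169
15 763 3651 35518
16 692 3722 31796
17 620 3794 28002
18 546 3868 24134
19 470 3944 20190
20 393 4021 16169
21 315 4099 12070
22 235 4179 7891
23 153 4261 3630

1. interest=⌊83521·195/10000⌋=1628; principal=4414-1628=2786; balance=83521-2786=80735
2. interest=⌊80735·195/10000⌋=1574; principal=4414-1574=2840; balance=80735-2840=77895
3. interest=⌊77895·195/10000⌋=1518; principal=4414-1518=2896; balance=77895-2896=74999
4. interest=⌊74999·195/10000⌋=1462; principal=4414-1462=2952; balance=74999-2952=72047
5. interest=⌊72047·195/10000⌋=1404; principal=4414-1404=3010; balance=72047-3010=69037
6. interest=⌊69037·195/10000⌋=1346; principal=4414-1346=3068; balance=69037-3068=65969
7. interest=⌊65969·195/10000⌋=1286; principal=4414-1286=3128; balance=65969-3128=62841
8. interest=⌊62841·195/10000⌋=1225; principal=4414-1225=3189; balance=62841-3189=59652
9. interest=⌊59652·195/10000⌋=1163; principal=4414-1163=3251; balance=59652-3251=56401
10. interest=⌊56401·195/10000⌋=1099; principal=4414-1099=3315; balance=56401-3315=53086
11. interest=⌊53086·195/10000⌋=1035; principal=4414-1035=3379; balance=53086-3379=49707
12. interest=⌊49707·195/10000⌋=969; principal=4414-969=3445; balance=49707-3445=46262
13. interest=⌊46262·195/10000⌋=902; principal=4414-902=3512; balance=46262-3512=42750
14. interest=⌊42750·195/10000⌋=833; principal=4414-833=3581; balance=42750-3581=39169
15. interest=⌊39169·195/10000⌋=763; principal=4414-763=3651; balance=39169-3651=35518
16. interest=⌊35518·195/10000⌋=692; principal=4414-692=3722; balance=35518-3722=31796
17. interest=⌊31796·195/10000⌋=620; principal=4414-620=3794; balance=31796-3794=28002
18. interest=⌊28002·195/10000⌋=546; principal=4414-546=3868; balance=28002-3868=24134
19. interest=⌊24134·195/10000⌋=470; principal=4414-470=3944; balance=24134-3944=20190
20. interest=⌊20190·195/10000⌋=393; principal=4414-393=4021; balance=20190-4021=16169
21. interest=⌊16169·195/10000⌋=315; principal=4414-315=4099; balance=16169-4099=12070
22. interest=⌊12070·195/10000⌋=235; principal=4414-235=4179; balance=12070-4179=7891
23. interest=⌊7891·195/10000⌋=153; principal=4414-153=4261; balance=7891-4261=3630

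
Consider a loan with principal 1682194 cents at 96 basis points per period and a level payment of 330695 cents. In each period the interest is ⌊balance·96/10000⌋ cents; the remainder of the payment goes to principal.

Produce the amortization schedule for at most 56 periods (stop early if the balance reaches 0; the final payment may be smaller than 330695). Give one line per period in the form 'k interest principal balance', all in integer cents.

1. interest=⌊1682194·96/10000⌋=16149; principal=330695-16149=314546; balance=1682194-314546=1367648
2. interest=⌊1367648·96/10000⌋=13129; principal=330695-13129=317566; balance=1367648-317566=1050082
3. interest=⌊1050082·96/10000⌋=10080; principal=330695-10080=320615; balance=1050082-320615=729467
4. interest=⌊729467·96/10000⌋=7002; principal=330695-7002=323693; balance=729467-323693=405774
5. interest=⌊405774·96/10000⌋=3895; principal=330695-3895=326800; balance=405774-326800=78974
6. interest=⌊78974·96/10000⌋=758; principal=min(330695-758,78974)=78974; balance=78974-78974=0

1 16149 314546 1367648
2 13129 317566 1050082
3 10080 320615 729467
4 7002 323693 405774
5 3895 326800 78974
6 758 78974 0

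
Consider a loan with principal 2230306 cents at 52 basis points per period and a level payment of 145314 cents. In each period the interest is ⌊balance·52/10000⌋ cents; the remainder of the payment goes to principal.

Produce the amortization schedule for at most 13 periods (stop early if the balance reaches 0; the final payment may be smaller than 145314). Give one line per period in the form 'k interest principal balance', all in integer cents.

1. interest=⌊2230306·52/10000⌋=11597; principal=145314-11597=133717; balance=2230306-133717=2096589
2. interest=⌊2096589·52/10000⌋=10902; principal=145314-10902=134412; balance=2096589-134412=1962177
3. interest=⌊1962177·52/10000⌋=10203; principal=145314-10203=135111; balance=1962177-135111=1827066
4. interest=⌊1827066·52/10000⌋=9500; principal=145314-9500=135814; balance=1827066-135814=1691252
5. interest=⌊1691252·52/10000⌋=8794; principal=145314-8794=136520; balance=1691252-136520=1554732
6. interest=⌊1554732·52/10000⌋=8084; principal=145314-8084=137230; balance=1554732-137230=1417502
7. interest=⌊1417502·52/10000⌋=7371; principal=145314-7371=137943; balance=1417502-137943=1279559
8. interest=⌊1279559·52/10000⌋=6653; principal=145314-6653=138661; balance=1279559-138661=1140898
9. interest=⌊1140898·52/10000⌋=5932; principal=145314-5932=139382; balance=1140898-139382=1001516
10. interest=⌊1001516·52/10000⌋=5207; principal=145314-5207=140107; balance=1001516-140107=861409
11. interest=⌊861409·52/10000⌋=4479; principal=145314-4479=140835; balance=861409-140835=720574
12. interest=⌊720574·52/10000⌋=3746; principal=145314-3746=141568; balance=720574-141568=579006
13. interest=⌊579006·52/10000⌋=3010; principal=145314-3010=142304; balance=579006-142304=436702

1 11597 133717 2096589
2 10902 134412 1962177
3 10203 135111 1827066
4 9500 135814 1691252
5 8794 136520 1554732
6 8084 137230 1417502
7 7371 137943 1279559
8 6653 138661 1140898
9 5932 139382 1001516
10 5207 140107 861409
11 4479 140835 720574
12 3746 141568 579006
13 3010 142304 436702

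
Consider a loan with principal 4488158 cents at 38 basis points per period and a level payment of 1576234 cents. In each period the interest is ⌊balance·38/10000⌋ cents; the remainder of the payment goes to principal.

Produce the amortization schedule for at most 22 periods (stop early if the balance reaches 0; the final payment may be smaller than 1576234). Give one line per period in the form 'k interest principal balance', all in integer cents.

1. interest=⌊4488158·38/10000⌋=17055; principal=1576234-17055=1559179; balance=4488158-1559179=2928979
2. interest=⌊2928979·38/10000⌋=11130; principal=1576234-11130=1565104; balance=2928979-1565104=1363875
3. interest=⌊1363875·38/10000⌋=5182; principal=min(1576234-5182,1363875)=1363875; balance=1363875-1363875=0

1 17055 1559179 2928979
2 11130 1565104 1363875
3 5182 1363875 0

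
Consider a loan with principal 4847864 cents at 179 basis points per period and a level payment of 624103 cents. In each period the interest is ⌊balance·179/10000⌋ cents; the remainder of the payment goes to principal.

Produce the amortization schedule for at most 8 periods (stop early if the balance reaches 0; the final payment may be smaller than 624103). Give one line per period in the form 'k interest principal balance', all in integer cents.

1. interest=⌊4847864·179/10000⌋=86776; principal=624103-86776=537327; balance=4847864-537327=4310537
2. interest=⌊4310537·179/10000⌋=77158; principal=624103-77158=546945; balance=4310537-546945=3763592
3. interest=⌊3763592·179/10000⌋=67368; principal=624103-67368=556735; balance=3763592-556735=3206857
4. interest=⌊3206857·179/10000⌋=57402; principal=624103-57402=566701; balance=3206857-566701=2640156
5. interest=⌊2640156·179/10000⌋=47258; principal=624103-47258=576845; balance=2640156-576845=2063311
6. interest=⌊2063311·179/10000⌋=36933; principal=624103-36933=587170; balance=2063311-587170=1476141
7. interest=⌊1476141·179/10000⌋=26422; principal=624103-26422=597681; balance=1476141-597681=878460
8. interest=⌊878460·179/10000⌋=15724; principal=624103-15724=608379; balance=878460-608379=270081

1 86776 537327 4310537
2 77158 546945 3763592
3 67368 556735 3206857
4 57402 566701 2640156
5 47258 576845 2063311
6 36933 587170 1476141
7 26422 597681 878460
8 15724 608379 270081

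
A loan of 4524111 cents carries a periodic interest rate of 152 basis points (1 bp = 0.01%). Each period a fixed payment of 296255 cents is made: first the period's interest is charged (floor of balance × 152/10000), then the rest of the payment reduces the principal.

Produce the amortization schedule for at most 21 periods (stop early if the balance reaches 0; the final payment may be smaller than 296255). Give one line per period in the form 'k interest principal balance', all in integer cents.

1. interest=⌊4524111·152/10000⌋=68766; principal=296255-68766=227489; balance=4524111-227489=4296622
2. interest=⌊4296622·152/10000⌋=65308; principal=296255-65308=230947; balance=4296622-230947=4065675
3. interest=⌊4065675·152/10000⌋=61798; principal=296255-61798=234457; balance=4065675-234457=3831218
4. interest=⌊3831218·152/10000⌋=58234; principal=296255-58234=238021; balance=3831218-238021=3593197
5. interest=⌊3593197·152/10000⌋=54616; principal=296255-54616=241639; balance=3593197-241639=3351558
6. interest=⌊3351558·152/10000⌋=50943; principal=296255-50943=245312; balance=3351558-245312=3106246
7. interest=⌊3106246·152/10000⌋=47214; principal=296255-47214=249041; balance=3106246-249041=2857205
8. interest=⌊2857205·152/10000⌋=43429; principal=296255-43429=252826; balance=2857205-252826=2604379
9. interest=⌊2604379·152/10000⌋=39586; principal=296255-39586=256669; balance=2604379-256669=2347710
10. interest=⌊2347710·152/10000⌋=35685; principal=296255-35685=260570; balance=2347710-260570=2087140
11. interest=⌊2087140·152/10000⌋=31724; principal=296255-31724=264531; balance=2087140-264531=1822609
12. interest=⌊1822609·152/10000⌋=27703; principal=296255-27703=268552; balance=1822609-268552=1554057
13. interest=⌊1554057·152/10000⌋=23621; principal=296255-23621=272634; balance=1554057-272634=1281423
14. interest=⌊1281423·152/10000⌋=19477; principal=296255-19477=276778; balance=1281423-276778=1004645
15. interest=⌊1004645·152/10000⌋=15270; principal=296255-15270=280985; balance=1004645-280985=723660
16. interest=⌊723660·152/10000⌋=10999; principal=296255-10999=285256; balance=723660-285256=438404
17. interest=⌊438404·152/10000⌋=6663; principal=296255-6663=289592; balance=438404-289592=148812
18. interest=⌊148812·152/10000⌋=2261; principal=min(296255-2261,148812)=148812; balance=148812-148812=0

1 68766 227489 4296622
2 65308 230947 4065675
3 61798 234457 3831218
4 58234 238021 3593197
5 54616 241639 3351558
6 50943 245312 3106246
7 47214 249041 2857205
8 43429 252826 2604379
9 39586 256669 2347710
10 35685 260570 2087140
11 31724 264531 1822609
12 27703 268552 1554057
13 23621 272634 1281423
14 19477 276778 1004645
15 15270 280985 723660
16 10999 285256 438404
17 6663 289592 148812
18 2261 148812 0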